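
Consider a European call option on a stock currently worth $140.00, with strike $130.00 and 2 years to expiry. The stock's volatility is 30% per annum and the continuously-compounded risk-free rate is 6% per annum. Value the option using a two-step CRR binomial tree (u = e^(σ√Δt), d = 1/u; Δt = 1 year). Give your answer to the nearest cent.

$35.25

CRR parameters: u = e^(σ√Δt) = e^(0.3·√1) = 1.3499, d = 1/u = 0.7408
Per-period rate: rΔt = 0.06·1 = 0.06, so R = e^0.06 = 1.0618
Risk-neutral probability p = (e^0.06 − 0.7408)/(1.3499 − 0.7408) = 0.3210/0.6090 = 0.5271
Terminal stock prices: S_uu = 255.1, S_ud = 140, S_dd = 76.83
Terminal payoffs (S − K): max(125.1, 0) = 125.1, max(10, 0) = 10, max(-53.17, 0) = 0
Node u (S = 189): V_u = e^(−0.06)·[0.5271·125.0966 + 0.4729·10.0000] = 66.5508
Node d (S = 103.7): V_d = e^(−0.06)·[0.5271·10.0000 + 0.4729·0.0000] = 4.9639
Node 0 (S = 140): V_0 = e^(−0.06)·[0.5271·66.5508 + 0.4729·4.9639] = 35.2462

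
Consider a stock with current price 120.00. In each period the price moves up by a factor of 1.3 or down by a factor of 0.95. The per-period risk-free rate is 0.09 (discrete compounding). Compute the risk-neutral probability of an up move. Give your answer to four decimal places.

p = 0.4000

Risk-neutral probability p = (1 + 0.09 − 0.95)/(1.3 − 0.95) = 0.1400/0.3500 = 0.4000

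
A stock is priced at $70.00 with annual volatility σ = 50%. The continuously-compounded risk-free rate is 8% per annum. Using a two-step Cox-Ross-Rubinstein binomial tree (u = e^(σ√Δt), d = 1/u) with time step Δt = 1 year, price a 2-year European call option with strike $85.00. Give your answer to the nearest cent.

CRR parameters: u = e^(σ√Δt) = e^(0.5·√1) = 1.6487, d = 1/u = 0.6065
Per-period rate: rΔt = 0.08·1 = 0.08, so R = e^0.08 = 1.0833
Risk-neutral probability p = (e^0.08 − 0.6065)/(1.6487 − 0.6065) = 0.4768/1.0422 = 0.4575
Terminal stock prices: S_uu = 190.3, S_ud = 70, S_dd = 25.75
Terminal payoffs (S − K): max(105.3, 0) = 105.3, max(-15, 0) = 0, max(-59.25, 0) = 0
Node u (S = 115.4): V_u = e^(−0.08)·[0.4575·105.2797 + 0.5425·0.0000] = 44.4581
Node d (S = 42.46): V_d = e^(−0.08)·[0.4575·0.0000 + 0.5425·0.0000] = 0.0000
Node 0 (S = 70): V_0 = e^(−0.08)·[0.4575·44.4581 + 0.5425·0.0000] = 18.7740

$18.77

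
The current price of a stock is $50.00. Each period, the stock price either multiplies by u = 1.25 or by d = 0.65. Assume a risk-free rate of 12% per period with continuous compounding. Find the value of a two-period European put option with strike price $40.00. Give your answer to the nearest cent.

Risk-neutral probability p = (e^0.12 − 0.65)/(1.25 − 0.65) = 0.4775/0.6000 = 0.7958
Terminal stock prices: S_uu = 78.12, S_ud = 40.62, S_dd = 21.13
Terminal payoffs (K − S): max(-38.12, 0) = 0, max(-0.625, 0) = 0, max(18.87, 0) = 18.87
Node u (S = 62.5): V_u = e^(−0.12)·[0.7958·0.0000 + 0.2042·0.0000] = 0.0000
Node d (S = 32.5): V_d = e^(−0.12)·[0.7958·0.0000 + 0.2042·18.8750] = 3.4180
Node 0 (S = 50): V_0 = e^(−0.12)·[0.7958·0.0000 + 0.2042·3.4180] = 0.6189

$0.62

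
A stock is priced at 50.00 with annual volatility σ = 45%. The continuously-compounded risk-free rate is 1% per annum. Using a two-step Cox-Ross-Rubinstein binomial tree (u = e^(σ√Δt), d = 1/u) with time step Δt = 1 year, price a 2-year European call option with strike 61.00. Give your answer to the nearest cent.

9.73

CRR parameters: u = e^(σ√Δt) = e^(0.45·√1) = 1.5683, d = 1/u = 0.6376
Per-period rate: rΔt = 0.01·1 = 0.01, so R = e^0.01 = 1.0101
Risk-neutral probability p = (e^0.01 − 0.6376)/(1.5683 − 0.6376) = 0.3724/0.9307 = 0.4002
Terminal stock prices: S_uu = 123, S_ud = 50, S_dd = 20.33
Terminal payoffs (S − K): max(61.98, 0) = 61.98, max(-11, 0) = 0, max(-40.67, 0) = 0
Node u (S = 78.42): V_u = e^(−0.01)·[0.4002·61.9802 + 0.5998·0.0000] = 24.5552
Node d (S = 31.88): V_d = e^(−0.01)·[0.4002·0.0000 + 0.5998·0.0000] = 0.0000
Node 0 (S = 50): V_0 = e^(−0.01)·[0.4002·24.5552 + 0.5998·0.0000] = 9.7282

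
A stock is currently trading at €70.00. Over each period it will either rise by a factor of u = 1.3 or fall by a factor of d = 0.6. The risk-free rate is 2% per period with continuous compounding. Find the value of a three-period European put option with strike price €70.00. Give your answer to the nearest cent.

€13.39

Risk-neutral probability p = (e^0.02 − 0.6)/(1.3 − 0.6) = 0.4202/0.7000 = 0.6003
Terminal stock prices: S_uuu = 153.8, S_uud = 70.98, S_udd = 32.76, S_ddd = 15.12
Terminal payoffs (K − S): max(-83.79, 0) = 0, max(-0.98, 0) = 0, max(37.24, 0) = 37.24, max(54.88, 0) = 54.88
Node uu (S = 118.3): V_uu = e^(−0.02)·[0.6003·0.0000 + 0.3997·0.0000] = 0.0000
Node ud (S = 54.6): V_ud = e^(−0.02)·[0.6003·0.0000 + 0.3997·37.2400] = 14.5905
Node dd (S = 25.2): V_dd = e^(−0.02)·[0.6003·37.2400 + 0.3997·54.8800] = 43.4139
Node u (S = 91): V_u = e^(−0.02)·[0.6003·0.0000 + 0.3997·14.5905] = 5.7165
Node d (S = 42): V_d = e^(−0.02)·[0.6003·14.5905 + 0.3997·43.4139] = 25.5946
Node 0 (S = 70): V_0 = e^(−0.02)·[0.6003·5.7165 + 0.3997·25.5946] = 13.3915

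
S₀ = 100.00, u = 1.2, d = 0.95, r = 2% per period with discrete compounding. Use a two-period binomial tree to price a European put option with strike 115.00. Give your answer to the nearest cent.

Risk-neutral probability p = (1 + 0.02 − 0.95)/(1.2 − 0.95) = 0.0700/0.2500 = 0.2800
Terminal stock prices: S_uu = 144, S_ud = 114, S_dd = 90.25
Terminal payoffs (K − S): max(-29, 0) = 0, max(1, 0) = 1, max(24.75, 0) = 24.75
Node u (S = 120): V_u = 1/1.02·[0.2800·0.0000 + 0.7200·1.0000] = 0.7059
Node d (S = 95): V_d = 1/1.02·[0.2800·1.0000 + 0.7200·24.7500] = 17.7451
Node 0 (S = 100): V_0 = 1/1.02·[0.2800·0.7059 + 0.7200·17.7451] = 12.7197

12.72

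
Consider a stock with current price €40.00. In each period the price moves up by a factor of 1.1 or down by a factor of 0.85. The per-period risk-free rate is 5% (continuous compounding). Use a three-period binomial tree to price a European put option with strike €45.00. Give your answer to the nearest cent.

€2.43

Risk-neutral probability p = (e^0.05 − 0.85)/(1.1 − 0.85) = 0.2013/0.2500 = 0.8051
Terminal stock prices: S_uuu = 53.24, S_uud = 41.14, S_udd = 31.79, S_ddd = 24.56
Terminal payoffs (K − S): max(-8.24, 0) = 0, max(3.86, 0) = 3.86, max(13.21, 0) = 13.21, max(20.44, 0) = 20.44
Node uu (S = 48.4): V_uu = e^(−0.05)·[0.8051·0.0000 + 0.1949·3.8600] = 0.7157
Node ud (S = 37.4): V_ud = e^(−0.05)·[0.8051·3.8600 + 0.1949·13.2100] = 5.4053
Node dd (S = 28.9): V_dd = e^(−0.05)·[0.8051·13.2100 + 0.1949·20.4350] = 13.9053
Node u (S = 44): V_u = e^(−0.05)·[0.8051·0.7157 + 0.1949·5.4053] = 1.5503
Node d (S = 34): V_d = e^(−0.05)·[0.8051·5.4053 + 0.1949·13.9053] = 6.7177
Node 0 (S = 40): V_0 = e^(−0.05)·[0.8051·1.5503 + 0.1949·6.7177] = 2.4328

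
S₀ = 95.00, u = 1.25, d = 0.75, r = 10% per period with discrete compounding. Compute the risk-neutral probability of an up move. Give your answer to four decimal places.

p = 0.7000

Risk-neutral probability p = (1 + 0.1 − 0.75)/(1.25 − 0.75) = 0.3500/0.5000 = 0.7000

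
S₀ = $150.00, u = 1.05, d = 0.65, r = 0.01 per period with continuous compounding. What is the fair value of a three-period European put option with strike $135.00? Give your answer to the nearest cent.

Risk-neutral probability p = (e^0.01 − 0.65)/(1.05 − 0.65) = 0.3601/0.4000 = 0.9001
Terminal stock prices: S_uuu = 173.6, S_uud = 107.5, S_udd = 66.54, S_ddd = 41.19
Terminal payoffs (K − S): max(-38.64, 0) = 0, max(27.51, 0) = 27.51, max(68.46, 0) = 68.46, max(93.81, 0) = 93.81
Node uu (S = 165.4): V_uu = e^(−0.01)·[0.9001·0.0000 + 0.0999·27.5062] = 2.7198
Node ud (S = 102.4): V_ud = e^(−0.01)·[0.9001·27.5062 + 0.0999·68.4562] = 31.2817
Node dd (S = 63.38): V_dd = e^(−0.01)·[0.9001·68.4562 + 0.0999·93.8063] = 70.2817
Node u (S = 157.5): V_u = e^(−0.01)·[0.9001·2.7198 + 0.0999·31.2817] = 5.5170
Node d (S = 97.5): V_d = e^(−0.01)·[0.9001·31.2817 + 0.0999·70.2817] = 34.8268
Node 0 (S = 150): V_0 = e^(−0.01)·[0.9001·5.5170 + 0.0999·34.8268] = 8.3603

$8.36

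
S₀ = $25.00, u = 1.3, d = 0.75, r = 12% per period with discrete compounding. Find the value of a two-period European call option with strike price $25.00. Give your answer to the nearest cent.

$6.22

Risk-neutral probability p = (1 + 0.12 − 0.75)/(1.3 − 0.75) = 0.3700/0.5500 = 0.6727
Terminal stock prices: S_uu = 42.25, S_ud = 24.38, S_dd = 14.06
Terminal payoffs (S − K): max(17.25, 0) = 17.25, max(-0.625, 0) = 0, max(-10.94, 0) = 0
Node u (S = 32.5): V_u = 1/1.12·[0.6727·17.2500 + 0.3273·0.0000] = 10.3612
Node d (S = 18.75): V_d = 1/1.12·[0.6727·0.0000 + 0.3273·0.0000] = 0.0000
Node 0 (S = 25): V_0 = 1/1.12·[0.6727·10.3612 + 0.3273·0.0000] = 6.2234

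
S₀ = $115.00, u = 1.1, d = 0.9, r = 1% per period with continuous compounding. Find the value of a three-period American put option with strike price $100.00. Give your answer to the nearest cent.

Risk-neutral probability p = (e^0.01 − 0.9)/(1.1 − 0.9) = 0.1101/0.2000 = 0.5503
Terminal stock prices: S_uuu = 153.1, S_uud = 125.2, S_udd = 102.5, S_ddd = 83.84
Terminal payoffs (K − S): max(-53.07, 0) = 0, max(-25.24, 0) = 0, max(-2.465, 0) = 0, max(16.16, 0) = 16.16
Node uu (S = 139.2): continuation = e^(−0.01)·[0.5503·0.0000 + 0.4497·0.0000] = 0.0000; exercise value = 0.0000 ≤ continuation, so V_uu = 0.0000
Node ud (S = 113.9): continuation = e^(−0.01)·[0.5503·0.0000 + 0.4497·0.0000] = 0.0000; exercise value = 0.0000 ≤ continuation, so V_ud = 0.0000
Node dd (S = 93.15): continuation = e^(−0.01)·[0.5503·0.0000 + 0.4497·16.1650] = 7.1979; exercise value = 6.8500 ≤ continuation, so V_dd = 7.1979
Node u (S = 126.5): continuation = e^(−0.01)·[0.5503·0.0000 + 0.4497·0.0000] = 0.0000; exercise value = 0.0000 ≤ continuation, so V_u = 0.0000
Node d (S = 103.5): continuation = e^(−0.01)·[0.5503·0.0000 + 0.4497·7.1979] = 3.2050; exercise value = 0.0000 ≤ continuation, so V_d = 3.2050
Node 0 (S = 115): continuation = e^(−0.01)·[0.5503·0.0000 + 0.4497·3.2050] = 1.4271; exercise value = 0.0000 ≤ continuation, so V_0 = 1.4271

$1.43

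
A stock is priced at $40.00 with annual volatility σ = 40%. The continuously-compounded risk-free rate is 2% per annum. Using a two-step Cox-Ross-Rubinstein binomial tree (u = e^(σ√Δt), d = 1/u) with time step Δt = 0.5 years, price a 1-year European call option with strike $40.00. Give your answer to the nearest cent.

CRR parameters: u = e^(σ√Δt) = e^(0.4·√0.5) = 1.3269, d = 1/u = 0.7536
Per-period rate: rΔt = 0.02·0.5 = 0.01, so R = e^0.01 = 1.0101
Risk-neutral probability p = (e^0.01 − 0.7536)/(1.3269 − 0.7536) = 0.2564/0.5733 = 0.4473
Terminal stock prices: S_uu = 70.43, S_ud = 40, S_dd = 22.72
Terminal payoffs (S − K): max(30.43, 0) = 30.43, max(0, 0) = 0, max(-17.28, 0) = 0
Node u (S = 53.08): V_u = e^(−0.01)·[0.4473·30.4262 + 0.5527·0.0000] = 13.4739
Node d (S = 30.15): V_d = e^(−0.01)·[0.4473·0.0000 + 0.5527·0.0000] = 0.0000
Node 0 (S = 40): V_0 = e^(−0.01)·[0.4473·13.4739 + 0.5527·0.0000] = 5.9667

$5.97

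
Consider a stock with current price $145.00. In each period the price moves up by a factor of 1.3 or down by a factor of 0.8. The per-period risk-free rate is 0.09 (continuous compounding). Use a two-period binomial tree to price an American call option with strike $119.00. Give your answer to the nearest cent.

$49.31

Risk-neutral probability p = (e^0.09 − 0.8)/(1.3 − 0.8) = 0.2942/0.5000 = 0.5883
Terminal stock prices: S_uu = 245.1, S_ud = 150.8, S_dd = 92.8
Terminal payoffs (S − K): max(126.1, 0) = 126.1, max(31.8, 0) = 31.8, max(-26.2, 0) = 0
Node u (S = 188.5): continuation = e^(−0.09)·[0.5883·126.0500 + 0.4117·31.8000] = 79.7422; exercise value = 69.5000 ≤ continuation, so V_u = 79.7422
Node d (S = 116): continuation = e^(−0.09)·[0.5883·31.8000 + 0.4117·0.0000] = 17.0992; exercise value = 0.0000 ≤ continuation, so V_d = 17.0992
Node 0 (S = 145): continuation = e^(−0.09)·[0.5883·79.7422 + 0.4117·17.0992] = 49.3113; exercise value = 26.0000 ≤ continuation, so V_0 = 49.3113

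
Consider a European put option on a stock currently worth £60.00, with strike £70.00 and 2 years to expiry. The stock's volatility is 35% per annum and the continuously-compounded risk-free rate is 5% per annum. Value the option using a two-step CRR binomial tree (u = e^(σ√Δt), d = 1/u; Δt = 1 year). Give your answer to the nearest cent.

£14.16

CRR parameters: u = e^(σ√Δt) = e^(0.35·√1) = 1.4191, d = 1/u = 0.7047
Per-period rate: rΔt = 0.05·1 = 0.05, so R = e^0.05 = 1.0513
Risk-neutral probability p = (e^0.05 − 0.7047)/(1.4191 − 0.7047) = 0.3466/0.7144 = 0.4852
Terminal stock prices: S_uu = 120.8, S_ud = 60, S_dd = 29.8
Terminal payoffs (K − S): max(-50.83, 0) = 0, max(10, 0) = 10, max(40.2, 0) = 40.2
Node u (S = 85.14): V_u = e^(−0.05)·[0.4852·0.0000 + 0.5148·10.0000] = 4.8974
Node d (S = 42.28): V_d = e^(−0.05)·[0.4852·10.0000 + 0.5148·40.2049] = 24.3048
Node 0 (S = 60): V_0 = e^(−0.05)·[0.4852·4.8974 + 0.5148·24.3048] = 14.1631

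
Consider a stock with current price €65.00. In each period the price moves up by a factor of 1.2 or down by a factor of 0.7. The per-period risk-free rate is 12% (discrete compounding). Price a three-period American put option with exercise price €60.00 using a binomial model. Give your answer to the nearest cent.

Risk-neutral probability p = (1 + 0.12 − 0.7)/(1.2 − 0.7) = 0.4200/0.5000 = 0.8400
Terminal stock prices: S_uuu = 112.3, S_uud = 65.52, S_udd = 38.22, S_ddd = 22.29
Terminal payoffs (K − S): max(-52.32, 0) = 0, max(-5.52, 0) = 0, max(21.78, 0) = 21.78, max(37.71, 0) = 37.71
Node uu (S = 93.6): continuation = 1/1.12·[0.8400·0.0000 + 0.1600·0.0000] = 0.0000; exercise value = 0.0000 ≤ continuation, so V_uu = 0.0000
Node ud (S = 54.6): continuation = 1/1.12·[0.8400·0.0000 + 0.1600·21.7800] = 3.1114; exercise value = 5.4000 > continuation, so V_ud = 5.4000 (exercise)
Node dd (S = 31.85): continuation = 1/1.12·[0.8400·21.7800 + 0.1600·37.7050] = 21.7214; exercise value = 28.1500 > continuation, so V_dd = 28.1500 (exercise)
Node u (S = 78): continuation = 1/1.12·[0.8400·0.0000 + 0.1600·5.4000] = 0.7714; exercise value = 0.0000 ≤ continuation, so V_u = 0.7714
Node d (S = 45.5): continuation = 1/1.12·[0.8400·5.4000 + 0.1600·28.1500] = 8.0714; exercise value = 14.5000 > continuation, so V_d = 14.5000 (exercise)
Node 0 (S = 65): continuation = 1/1.12·[0.8400·0.7714 + 0.1600·14.5000] = 2.6500; exercise value = 0.0000 ≤ continuation, so V_0 = 2.6500

€2.65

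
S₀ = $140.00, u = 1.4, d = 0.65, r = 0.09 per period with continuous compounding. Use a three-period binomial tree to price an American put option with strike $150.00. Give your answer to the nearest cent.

Risk-neutral probability p = (e^0.09 − 0.65)/(1.4 − 0.65) = 0.4442/0.7500 = 0.5922
Terminal stock prices: S_uuu = 384.2, S_uud = 178.4, S_udd = 82.81, S_ddd = 38.45
Terminal payoffs (K − S): max(-234.2, 0) = 0, max(-28.36, 0) = 0, max(67.19, 0) = 67.19, max(111.6, 0) = 111.6
Node uu (S = 274.4): continuation = e^(−0.09)·[0.5922·0.0000 + 0.4078·0.0000] = 0.0000; exercise value = 0.0000 ≤ continuation, so V_uu = 0.0000
Node ud (S = 127.4): continuation = e^(−0.09)·[0.5922·0.0000 + 0.4078·67.1900] = 25.0398; exercise value = 22.6000 ≤ continuation, so V_ud = 25.0398
Node dd (S = 59.15): continuation = e^(−0.09)·[0.5922·67.1900 + 0.4078·111.5525] = 77.9397; exercise value = 90.8500 > continuation, so V_dd = 90.8500 (exercise)
Node u (S = 196): continuation = e^(−0.09)·[0.5922·0.0000 + 0.4078·25.0398] = 9.3316; exercise value = 0.0000 ≤ continuation, so V_u = 9.3316
Node d (S = 91): continuation = e^(−0.09)·[0.5922·25.0398 + 0.4078·90.8500] = 47.4102; exercise value = 59.0000 > continuation, so V_d = 59.0000 (exercise)
Node 0 (S = 140): continuation = e^(−0.09)·[0.5922·9.3316 + 0.4078·59.0000] = 27.0385; exercise value = 10.0000 ≤ continuation, so V_0 = 27.0385

$27.04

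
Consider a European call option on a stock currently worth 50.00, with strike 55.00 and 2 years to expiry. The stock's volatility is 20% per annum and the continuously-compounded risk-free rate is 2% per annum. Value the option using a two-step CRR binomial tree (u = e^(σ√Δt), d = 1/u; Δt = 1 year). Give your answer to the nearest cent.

4.71

CRR parameters: u = e^(σ√Δt) = e^(0.2·√1) = 1.2214, d = 1/u = 0.8187
Per-period rate: rΔt = 0.02·1 = 0.02, so R = e^0.02 = 1.0202
Risk-neutral probability p = (e^0.02 − 0.8187)/(1.2214 − 0.8187) = 0.2015/0.4027 = 0.5003
Terminal stock prices: S_uu = 74.59, S_ud = 50, S_dd = 33.52
Terminal payoffs (S − K): max(19.59, 0) = 19.59, max(-5, 0) = 0, max(-21.48, 0) = 0
Node u (S = 61.07): V_u = e^(−0.02)·[0.5003·19.5912 + 0.4997·0.0000] = 9.6081
Node d (S = 40.94): V_d = e^(−0.02)·[0.5003·0.0000 + 0.4997·0.0000] = 0.0000
Node 0 (S = 50): V_0 = e^(−0.02)·[0.5003·9.6081 + 0.4997·0.0000] = 4.7121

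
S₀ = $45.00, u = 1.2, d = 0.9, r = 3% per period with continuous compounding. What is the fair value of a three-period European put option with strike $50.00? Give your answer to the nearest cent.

Risk-neutral probability p = (e^0.03 − 0.9)/(1.2 − 0.9) = 0.1305/0.3000 = 0.4348
Terminal stock prices: S_uuu = 77.76, S_uud = 58.32, S_udd = 43.74, S_ddd = 32.81
Terminal payoffs (K − S): max(-27.76, 0) = 0, max(-8.32, 0) = 0, max(6.26, 0) = 6.26, max(17.19, 0) = 17.19
Node uu (S = 64.8): V_uu = e^(−0.03)·[0.4348·0.0000 + 0.5652·0.0000] = 0.0000
Node ud (S = 48.6): V_ud = e^(−0.03)·[0.4348·0.0000 + 0.5652·6.2600] = 3.4333
Node dd (S = 36.45): V_dd = e^(−0.03)·[0.4348·6.2600 + 0.5652·17.1950] = 12.0723
Node u (S = 54): V_u = e^(−0.03)·[0.4348·0.0000 + 0.5652·3.4333] = 1.8830
Node d (S = 40.5): V_d = e^(−0.03)·[0.4348·3.4333 + 0.5652·12.0723] = 8.0699
Node 0 (S = 45): V_0 = e^(−0.03)·[0.4348·1.8830 + 0.5652·8.0699] = 5.2205

$5.22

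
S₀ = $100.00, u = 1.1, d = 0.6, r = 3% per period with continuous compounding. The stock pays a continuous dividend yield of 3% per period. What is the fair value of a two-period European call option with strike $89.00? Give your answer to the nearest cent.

Per-period risk-free factor R = e^0.03 = 1.0305; dividend-adjusted growth = e^(0.03−0.03) = 1.0000.
Risk-neutral probability p = (1.0000 − 0.6)/(1.1 − 0.6) = 0.4000/0.5000 = 0.8000
Terminal stock prices: S_uu = 121, S_ud = 66, S_dd = 36
Terminal payoffs (S − K): max(32, 0) = 32, max(-23, 0) = 0, max(-53, 0) = 0
Node u (S = 110): V_u = e^(−0.03)·[0.8000·32.0000 + 0.2000·0.0000] = 24.8434
Node d (S = 60): V_d = e^(−0.03)·[0.8000·0.0000 + 0.2000·0.0000] = 0.0000
Node 0 (S = 100): V_0 = e^(−0.03)·[0.8000·24.8434 + 0.2000·0.0000] = 19.2873

$19.29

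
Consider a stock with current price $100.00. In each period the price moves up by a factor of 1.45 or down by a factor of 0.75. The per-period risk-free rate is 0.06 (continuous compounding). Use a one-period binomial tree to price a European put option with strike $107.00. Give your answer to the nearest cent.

Risk-neutral probability p = (e^0.06 − 0.75)/(1.45 − 0.75) = 0.3118/0.7000 = 0.4455
Terminal stock prices: S_u = 145, S_d = 75
Terminal payoffs (K − S): max(-38, 0) = 0, max(32, 0) = 32
Node 0 (S = 100): V_0 = e^(−0.06)·[0.4455·0.0000 + 0.5545·32.0000] = 16.7112

$16.71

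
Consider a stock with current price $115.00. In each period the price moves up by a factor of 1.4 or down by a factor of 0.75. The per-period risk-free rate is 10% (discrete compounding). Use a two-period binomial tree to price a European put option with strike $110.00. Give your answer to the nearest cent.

Risk-neutral probability p = (1 + 0.1 − 0.75)/(1.4 − 0.75) = 0.3500/0.6500 = 0.5385
Terminal stock prices: S_uu = 225.4, S_ud = 120.8, S_dd = 64.69
Terminal payoffs (K − S): max(-115.4, 0) = 0, max(-10.75, 0) = 0, max(45.31, 0) = 45.31
Node u (S = 161): V_u = 1/1.1·[0.5385·0.0000 + 0.4615·0.0000] = 0.0000
Node d (S = 86.25): V_d = 1/1.1·[0.5385·0.0000 + 0.4615·45.3125] = 19.0122
Node 0 (S = 115): V_0 = 1/1.1·[0.5385·0.0000 + 0.4615·19.0122] = 7.9772

$7.98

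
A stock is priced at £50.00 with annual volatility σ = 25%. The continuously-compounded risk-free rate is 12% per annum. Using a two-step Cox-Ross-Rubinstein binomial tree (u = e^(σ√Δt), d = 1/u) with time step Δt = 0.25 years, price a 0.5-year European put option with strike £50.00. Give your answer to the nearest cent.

£1.75

CRR parameters: u = e^(σ√Δt) = e^(0.25·√0.25) = 1.1331, d = 1/u = 0.8825
Per-period rate: rΔt = 0.12·0.25 = 0.03, so R = e^0.03 = 1.0305
Risk-neutral probability p = (e^0.03 − 0.8825)/(1.1331 − 0.8825) = 0.1480/0.2507 = 0.5903
Terminal stock prices: S_uu = 64.2, S_ud = 50, S_dd = 38.94
Terminal payoffs (K − S): max(-14.2, 0) = 0, max(0, 0) = 0, max(11.06, 0) = 11.06
Node u (S = 56.66): V_u = e^(−0.03)·[0.5903·0.0000 + 0.4097·0.0000] = 0.0000
Node d (S = 44.12): V_d = e^(−0.03)·[0.5903·0.0000 + 0.4097·11.0600] = 4.3974
Node 0 (S = 50): V_0 = e^(−0.03)·[0.5903·0.0000 + 0.4097·4.3974] = 1.7484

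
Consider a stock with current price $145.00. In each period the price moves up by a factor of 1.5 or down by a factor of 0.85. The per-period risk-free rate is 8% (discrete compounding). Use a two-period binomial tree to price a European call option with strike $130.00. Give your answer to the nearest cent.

$42.58

Risk-neutral probability p = (1 + 0.08 − 0.85)/(1.5 − 0.85) = 0.2300/0.6500 = 0.3538
Terminal stock prices: S_uu = 326.2, S_ud = 184.9, S_dd = 104.8
Terminal payoffs (S − K): max(196.2, 0) = 196.2, max(54.88, 0) = 54.88, max(-25.24, 0) = 0
Node u (S = 217.5): V_u = 1/1.08·[0.3538·196.2500 + 0.6462·54.8750] = 97.1296
Node d (S = 123.2): V_d = 1/1.08·[0.3538·54.8750 + 0.6462·0.0000] = 17.9790
Node 0 (S = 145): V_0 = 1/1.08·[0.3538·97.1296 + 0.6462·17.9790] = 42.5798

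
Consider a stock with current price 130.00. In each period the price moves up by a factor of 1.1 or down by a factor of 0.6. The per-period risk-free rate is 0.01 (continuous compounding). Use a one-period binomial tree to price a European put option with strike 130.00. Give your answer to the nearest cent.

Risk-neutral probability p = (e^0.01 − 0.6)/(1.1 − 0.6) = 0.4101/0.5000 = 0.8201
Terminal stock prices: S_u = 143, S_d = 78
Terminal payoffs (K − S): max(-13, 0) = 0, max(52, 0) = 52
Node 0 (S = 130): V_0 = e^(−0.01)·[0.8201·0.0000 + 0.1799·52.0000] = 9.2617

9.26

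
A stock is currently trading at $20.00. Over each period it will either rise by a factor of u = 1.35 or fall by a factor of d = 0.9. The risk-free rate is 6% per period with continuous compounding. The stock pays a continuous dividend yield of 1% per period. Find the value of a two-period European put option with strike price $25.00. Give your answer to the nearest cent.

$3.72

Per-period risk-free factor R = e^0.06 = 1.0618; dividend-adjusted growth = e^(0.06−0.01) = 1.0513.
Risk-neutral probability p = (1.0513 − 0.9)/(1.35 − 0.9) = 0.1513/0.4500 = 0.3362
Terminal stock prices: S_uu = 36.45, S_ud = 24.3, S_dd = 16.2
Terminal payoffs (K − S): max(-11.45, 0) = 0, max(0.7, 0) = 0.7, max(8.8, 0) = 8.8
Node u (S = 27): V_u = e^(−0.06)·[0.3362·0.0000 + 0.6638·0.7000] = 0.4376
Node d (S = 18): V_d = e^(−0.06)·[0.3362·0.7000 + 0.6638·8.8000] = 5.7232
Node 0 (S = 20): V_0 = e^(−0.06)·[0.3362·0.4376 + 0.6638·5.7232] = 3.7166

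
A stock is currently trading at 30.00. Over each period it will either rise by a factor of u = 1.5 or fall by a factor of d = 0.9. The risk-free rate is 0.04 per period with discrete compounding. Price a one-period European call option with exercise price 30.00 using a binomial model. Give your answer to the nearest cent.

Risk-neutral probability p = (1 + 0.04 − 0.9)/(1.5 − 0.9) = 0.1400/0.6000 = 0.2333
Terminal stock prices: S_u = 45, S_d = 27
Terminal payoffs (S − K): max(15, 0) = 15, max(-3, 0) = 0
Node 0 (S = 30): V_0 = 1/1.04·[0.2333·15.0000 + 0.7667·0.0000] = 3.3654

3.37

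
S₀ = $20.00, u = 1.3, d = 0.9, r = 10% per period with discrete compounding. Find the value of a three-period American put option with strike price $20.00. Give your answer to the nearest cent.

$0.91

Risk-neutral probability p = (1 + 0.1 − 0.9)/(1.3 − 0.9) = 0.2000/0.4000 = 0.5000
Terminal stock prices: S_uuu = 43.94, S_uud = 30.42, S_udd = 21.06, S_ddd = 14.58
Terminal payoffs (K − S): max(-23.94, 0) = 0, max(-10.42, 0) = 0, max(-1.06, 0) = 0, max(5.42, 0) = 5.42
Node uu (S = 33.8): continuation = 1/1.1·[0.5000·0.0000 + 0.5000·0.0000] = 0.0000; exercise value = 0.0000 ≤ continuation, so V_uu = 0.0000
Node ud (S = 23.4): continuation = 1/1.1·[0.5000·0.0000 + 0.5000·0.0000] = 0.0000; exercise value = 0.0000 ≤ continuation, so V_ud = 0.0000
Node dd (S = 16.2): continuation = 1/1.1·[0.5000·0.0000 + 0.5000·5.4200] = 2.4636; exercise value = 3.8000 > continuation, so V_dd = 3.8000 (exercise)
Node u (S = 26): continuation = 1/1.1·[0.5000·0.0000 + 0.5000·0.0000] = 0.0000; exercise value = 0.0000 ≤ continuation, so V_u = 0.0000
Node d (S = 18): continuation = 1/1.1·[0.5000·0.0000 + 0.5000·3.8000] = 1.7273; exercise value = 2.0000 > continuation, so V_d = 2.0000 (exercise)
Node 0 (S = 20): continuation = 1/1.1·[0.5000·0.0000 + 0.5000·2.0000] = 0.9091; exercise value = 0.0000 ≤ continuation, so V_0 = 0.9091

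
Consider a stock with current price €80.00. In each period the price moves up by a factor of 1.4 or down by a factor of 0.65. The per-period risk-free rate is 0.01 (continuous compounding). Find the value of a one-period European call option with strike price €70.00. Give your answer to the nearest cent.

€19.96

Risk-neutral probability p = (e^0.01 − 0.65)/(1.4 − 0.65) = 0.3601/0.7500 = 0.4801
Terminal stock prices: S_u = 112, S_d = 52
Terminal payoffs (S − K): max(42, 0) = 42, max(-18, 0) = 0
Node 0 (S = 80): V_0 = e^(−0.01)·[0.4801·42.0000 + 0.5199·0.0000] = 19.9622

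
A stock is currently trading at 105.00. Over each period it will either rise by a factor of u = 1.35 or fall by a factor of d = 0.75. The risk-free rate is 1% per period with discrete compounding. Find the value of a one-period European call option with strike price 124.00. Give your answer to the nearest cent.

Risk-neutral probability p = (1 + 0.01 − 0.75)/(1.35 − 0.75) = 0.2600/0.6000 = 0.4333
Terminal stock prices: S_u = 141.8, S_d = 78.75
Terminal payoffs (S − K): max(17.75, 0) = 17.75, max(-45.25, 0) = 0
Node 0 (S = 105): V_0 = 1/1.01·[0.4333·17.7500 + 0.5667·0.0000] = 7.6155

7.62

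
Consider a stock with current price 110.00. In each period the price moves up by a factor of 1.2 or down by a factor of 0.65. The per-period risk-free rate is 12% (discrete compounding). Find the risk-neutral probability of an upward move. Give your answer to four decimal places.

p = 0.8545

Risk-neutral probability p = (1 + 0.12 − 0.65)/(1.2 − 0.65) = 0.4700/0.5500 = 0.8545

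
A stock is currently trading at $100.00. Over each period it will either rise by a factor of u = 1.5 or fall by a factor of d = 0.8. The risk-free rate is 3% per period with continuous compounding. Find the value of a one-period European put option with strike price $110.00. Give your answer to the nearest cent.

Risk-neutral probability p = (e^0.03 − 0.8)/(1.5 − 0.8) = 0.2305/0.7000 = 0.3292
Terminal stock prices: S_u = 150, S_d = 80
Terminal payoffs (K − S): max(-40, 0) = 0, max(30, 0) = 30
Node 0 (S = 100): V_0 = e^(−0.03)·[0.3292·0.0000 + 0.6708·30.0000] = 19.5286

$19.53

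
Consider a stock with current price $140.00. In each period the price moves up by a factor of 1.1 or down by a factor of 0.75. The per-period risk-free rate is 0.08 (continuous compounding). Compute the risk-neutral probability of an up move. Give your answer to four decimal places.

p = 0.9522

Risk-neutral probability p = (e^0.08 − 0.75)/(1.1 − 0.75) = 0.3333/0.3500 = 0.9522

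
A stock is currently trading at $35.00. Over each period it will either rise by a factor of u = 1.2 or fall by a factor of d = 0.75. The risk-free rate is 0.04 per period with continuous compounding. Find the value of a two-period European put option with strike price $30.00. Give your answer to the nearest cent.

$1.19

Risk-neutral probability p = (e^0.04 − 0.75)/(1.2 − 0.75) = 0.2908/0.4500 = 0.6462
Terminal stock prices: S_uu = 50.4, S_ud = 31.5, S_dd = 19.69
Terminal payoffs (K − S): max(-20.4, 0) = 0, max(-1.5, 0) = 0, max(10.31, 0) = 10.31
Node u (S = 42): V_u = e^(−0.04)·[0.6462·0.0000 + 0.3538·0.0000] = 0.0000
Node d (S = 26.25): V_d = e^(−0.04)·[0.6462·0.0000 + 0.3538·10.3125] = 3.5050
Node 0 (S = 35): V_0 = e^(−0.04)·[0.6462·0.0000 + 0.3538·3.5050] = 1.1913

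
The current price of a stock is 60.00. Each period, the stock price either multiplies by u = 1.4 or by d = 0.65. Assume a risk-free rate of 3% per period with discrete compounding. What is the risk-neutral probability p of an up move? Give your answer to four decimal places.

p = 0.5067

Risk-neutral probability p = (1 + 0.03 − 0.65)/(1.4 − 0.65) = 0.3800/0.7500 = 0.5067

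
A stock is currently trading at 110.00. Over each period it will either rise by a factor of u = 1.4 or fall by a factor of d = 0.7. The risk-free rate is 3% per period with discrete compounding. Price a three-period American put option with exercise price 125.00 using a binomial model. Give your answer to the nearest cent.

Risk-neutral probability p = (1 + 0.03 − 0.7)/(1.4 − 0.7) = 0.3300/0.7000 = 0.4714
Terminal stock prices: S_uuu = 301.8, S_uud = 150.9, S_udd = 75.46, S_ddd = 37.73
Terminal payoffs (K − S): max(-176.8, 0) = 0, max(-25.92, 0) = 0, max(49.54, 0) = 49.54, max(87.27, 0) = 87.27
Node uu (S = 215.6): continuation = 1/1.03·[0.4714·0.0000 + 0.5286·0.0000] = 0.0000; exercise value = 0.0000 ≤ continuation, so V_uu = 0.0000
Node ud (S = 107.8): continuation = 1/1.03·[0.4714·0.0000 + 0.5286·49.5400] = 25.4227; exercise value = 17.2000 ≤ continuation, so V_ud = 25.4227
Node dd (S = 53.9): continuation = 1/1.03·[0.4714·49.5400 + 0.5286·87.2700] = 67.4592; exercise value = 71.1000 > continuation, so V_dd = 71.1000 (exercise)
Node u (S = 154): continuation = 1/1.03·[0.4714·0.0000 + 0.5286·25.4227] = 13.0463; exercise value = 0.0000 ≤ continuation, so V_u = 13.0463
Node d (S = 77): continuation = 1/1.03·[0.4714·25.4227 + 0.5286·71.1000] = 48.1228; exercise value = 48.0000 ≤ continuation, so V_d = 48.1228
Node 0 (S = 110): continuation = 1/1.03·[0.4714·13.0463 + 0.5286·48.1228] = 30.6667; exercise value = 15.0000 ≤ continuation, so V_0 = 30.6667

30.67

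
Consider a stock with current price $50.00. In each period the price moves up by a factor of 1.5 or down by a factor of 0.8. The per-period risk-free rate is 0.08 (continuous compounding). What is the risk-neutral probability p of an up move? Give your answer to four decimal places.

Risk-neutral probability p = (e^0.08 − 0.8)/(1.5 − 0.8) = 0.2833/0.7000 = 0.4047

p = 0.4047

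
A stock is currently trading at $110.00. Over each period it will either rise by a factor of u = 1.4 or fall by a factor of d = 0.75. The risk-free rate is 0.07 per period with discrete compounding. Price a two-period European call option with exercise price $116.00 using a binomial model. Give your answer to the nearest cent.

$21.08

Risk-neutral probability p = (1 + 0.07 − 0.75)/(1.4 − 0.75) = 0.3200/0.6500 = 0.4923
Terminal stock prices: S_uu = 215.6, S_ud = 115.5, S_dd = 61.88
Terminal payoffs (S − K): max(99.6, 0) = 99.6, max(-0.5, 0) = 0, max(-54.12, 0) = 0
Node u (S = 154): V_u = 1/1.07·[0.4923·99.6000 + 0.5077·0.0000] = 45.8260
Node d (S = 82.5): V_d = 1/1.07·[0.4923·0.0000 + 0.5077·0.0000] = 0.0000
Node 0 (S = 110): V_0 = 1/1.07·[0.4923·45.8260 + 0.5077·0.0000] = 21.0846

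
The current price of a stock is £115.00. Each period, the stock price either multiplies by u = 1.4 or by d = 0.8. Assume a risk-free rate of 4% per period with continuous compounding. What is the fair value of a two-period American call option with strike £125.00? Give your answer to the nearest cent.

Risk-neutral probability p = (e^0.04 − 0.8)/(1.4 − 0.8) = 0.2408/0.6000 = 0.4014
Terminal stock prices: S_uu = 225.4, S_ud = 128.8, S_dd = 73.6
Terminal payoffs (S − K): max(100.4, 0) = 100.4, max(3.8, 0) = 3.8, max(-51.4, 0) = 0
Node u (S = 161): continuation = e^(−0.04)·[0.4014·100.4000 + 0.5986·3.8000] = 40.9013; exercise value = 36.0000 ≤ continuation, so V_u = 40.9013
Node d (S = 92): continuation = e^(−0.04)·[0.4014·3.8000 + 0.5986·0.0000] = 1.4653; exercise value = 0.0000 ≤ continuation, so V_d = 1.4653
Node 0 (S = 115): continuation = e^(−0.04)·[0.4014·40.9013 + 0.5986·1.4653] = 16.6149; exercise value = 0.0000 ≤ continuation, so V_0 = 16.6149

£16.61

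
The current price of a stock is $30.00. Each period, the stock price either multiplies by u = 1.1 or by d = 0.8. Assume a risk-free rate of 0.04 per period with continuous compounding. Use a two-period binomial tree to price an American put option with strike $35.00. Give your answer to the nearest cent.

$5.00

Risk-neutral probability p = (e^0.04 − 0.8)/(1.1 − 0.8) = 0.2408/0.3000 = 0.8027
Terminal stock prices: S_uu = 36.3, S_ud = 26.4, S_dd = 19.2
Terminal payoffs (K − S): max(-1.3, 0) = 0, max(8.6, 0) = 8.6, max(15.8, 0) = 15.8
Node u (S = 33): continuation = e^(−0.04)·[0.8027·0.0000 + 0.1973·8.6000] = 1.6302; exercise value = 2.0000 > continuation, so V_u = 2.0000 (exercise)
Node d (S = 24): continuation = e^(−0.04)·[0.8027·8.6000 + 0.1973·15.8000] = 9.6276; exercise value = 11.0000 > continuation, so V_d = 11.0000 (exercise)
Node 0 (S = 30): continuation = e^(−0.04)·[0.8027·2.0000 + 0.1973·11.0000] = 3.6276; exercise value = 5.0000 > continuation, so V_0 = 5.0000 (exercise)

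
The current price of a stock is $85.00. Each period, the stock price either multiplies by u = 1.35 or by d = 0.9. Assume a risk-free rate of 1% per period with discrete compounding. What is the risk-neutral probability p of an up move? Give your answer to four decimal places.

Risk-neutral probability p = (1 + 0.01 − 0.9)/(1.35 − 0.9) = 0.1100/0.4500 = 0.2444

p = 0.2444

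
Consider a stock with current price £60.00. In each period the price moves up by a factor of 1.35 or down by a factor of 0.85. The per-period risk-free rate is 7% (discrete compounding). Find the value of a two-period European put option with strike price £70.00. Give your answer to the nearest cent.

Risk-neutral probability p = (1 + 0.07 − 0.85)/(1.35 − 0.85) = 0.2200/0.5000 = 0.4400
Terminal stock prices: S_uu = 109.4, S_ud = 68.85, S_dd = 43.35
Terminal payoffs (K − S): max(-39.35, 0) = 0, max(1.15, 0) = 1.15, max(26.65, 0) = 26.65
Node u (S = 81): V_u = 1/1.07·[0.4400·0.0000 + 0.5600·1.1500] = 0.6019
Node d (S = 51): V_d = 1/1.07·[0.4400·1.1500 + 0.5600·26.6500] = 14.4206
Node 0 (S = 60): V_0 = 1/1.07·[0.4400·0.6019 + 0.5600·14.4206] = 7.7947

£7.79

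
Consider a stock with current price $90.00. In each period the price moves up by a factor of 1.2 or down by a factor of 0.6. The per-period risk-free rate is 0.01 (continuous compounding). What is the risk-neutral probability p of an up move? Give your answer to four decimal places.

p = 0.6834

Risk-neutral probability p = (e^0.01 − 0.6)/(1.2 − 0.6) = 0.4101/0.6000 = 0.6834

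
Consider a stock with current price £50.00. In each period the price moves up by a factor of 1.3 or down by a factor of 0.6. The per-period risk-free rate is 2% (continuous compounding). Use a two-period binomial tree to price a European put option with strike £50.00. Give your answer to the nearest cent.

Risk-neutral probability p = (e^0.02 − 0.6)/(1.3 − 0.6) = 0.4202/0.7000 = 0.6003
Terminal stock prices: S_uu = 84.5, S_ud = 39, S_dd = 18
Terminal payoffs (K − S): max(-34.5, 0) = 0, max(11, 0) = 11, max(32, 0) = 32
Node u (S = 65): V_u = e^(−0.02)·[0.6003·0.0000 + 0.3997·11.0000] = 4.3098
Node d (S = 30): V_d = e^(−0.02)·[0.6003·11.0000 + 0.3997·32.0000] = 19.0099
Node 0 (S = 50): V_0 = e^(−0.02)·[0.6003·4.3098 + 0.3997·19.0099] = 9.9839

£9.98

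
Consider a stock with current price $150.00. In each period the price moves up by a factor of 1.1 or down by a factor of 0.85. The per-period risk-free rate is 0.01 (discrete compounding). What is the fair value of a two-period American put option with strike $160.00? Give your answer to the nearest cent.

$16.04

Risk-neutral probability p = (1 + 0.01 − 0.85)/(1.1 − 0.85) = 0.1600/0.2500 = 0.6400
Terminal stock prices: S_uu = 181.5, S_ud = 140.2, S_dd = 108.4
Terminal payoffs (K − S): max(-21.5, 0) = 0, max(19.75, 0) = 19.75, max(51.63, 0) = 51.63
Node u (S = 165): continuation = 1/1.01·[0.6400·0.0000 + 0.3600·19.7500] = 7.0396; exercise value = 0.0000 ≤ continuation, so V_u = 7.0396
Node d (S = 127.5): continuation = 1/1.01·[0.6400·19.7500 + 0.3600·51.6250] = 30.9158; exercise value = 32.5000 > continuation, so V_d = 32.5000 (exercise)
Node 0 (S = 150): continuation = 1/1.01·[0.6400·7.0396 + 0.3600·32.5000] = 16.0449; exercise value = 10.0000 ≤ continuation, so V_0 = 16.0449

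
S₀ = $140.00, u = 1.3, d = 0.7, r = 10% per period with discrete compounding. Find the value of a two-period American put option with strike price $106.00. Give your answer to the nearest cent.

Risk-neutral probability p = (1 + 0.1 − 0.7)/(1.3 − 0.7) = 0.4000/0.6000 = 0.6667
Terminal stock prices: S_uu = 236.6, S_ud = 127.4, S_dd = 68.6
Terminal payoffs (K − S): max(-130.6, 0) = 0, max(-21.4, 0) = 0, max(37.4, 0) = 37.4
Node u (S = 182): continuation = 1/1.1·[0.6667·0.0000 + 0.3333·0.0000] = 0.0000; exercise value = 0.0000 ≤ continuation, so V_u = 0.0000
Node d (S = 98): continuation = 1/1.1·[0.6667·0.0000 + 0.3333·37.4000] = 11.3333; exercise value = 8.0000 ≤ continuation, so V_d = 11.3333
Node 0 (S = 140): continuation = 1/1.1·[0.6667·0.0000 + 0.3333·11.3333] = 3.4343; exercise value = 0.0000 ≤ continuation, so V_0 = 3.4343

$3.43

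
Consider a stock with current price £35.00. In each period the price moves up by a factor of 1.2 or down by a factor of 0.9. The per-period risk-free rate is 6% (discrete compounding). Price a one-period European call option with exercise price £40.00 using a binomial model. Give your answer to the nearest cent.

Risk-neutral probability p = (1 + 0.06 − 0.9)/(1.2 − 0.9) = 0.1600/0.3000 = 0.5333
Terminal stock prices: S_u = 42, S_d = 31.5
Terminal payoffs (S − K): max(2, 0) = 2, max(-8.5, 0) = 0
Node 0 (S = 35): V_0 = 1/1.06·[0.5333·2.0000 + 0.4667·0.0000] = 1.0063

£1.01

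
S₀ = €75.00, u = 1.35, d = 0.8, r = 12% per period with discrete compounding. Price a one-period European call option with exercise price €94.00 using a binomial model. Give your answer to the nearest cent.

€3.77

Risk-neutral probability p = (1 + 0.12 − 0.8)/(1.35 − 0.8) = 0.3200/0.5500 = 0.5818
Terminal stock prices: S_u = 101.2, S_d = 60
Terminal payoffs (S − K): max(7.25, 0) = 7.25, max(-34, 0) = 0
Node 0 (S = 75): V_0 = 1/1.12·[0.5818·7.2500 + 0.4182·0.0000] = 3.7662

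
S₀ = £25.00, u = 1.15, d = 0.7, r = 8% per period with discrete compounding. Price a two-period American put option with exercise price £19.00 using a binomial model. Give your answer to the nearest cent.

Risk-neutral probability p = (1 + 0.08 − 0.7)/(1.15 − 0.7) = 0.3800/0.4500 = 0.8444
Terminal stock prices: S_uu = 33.06, S_ud = 20.12, S_dd = 12.25
Terminal payoffs (K − S): max(-14.06, 0) = 0, max(-1.125, 0) = 0, max(6.75, 0) = 6.75
Node u (S = 28.75): continuation = 1/1.08·[0.8444·0.0000 + 0.1556·0.0000] = 0.0000; exercise value = 0.0000 ≤ continuation, so V_u = 0.0000
Node d (S = 17.5): continuation = 1/1.08·[0.8444·0.0000 + 0.1556·6.7500] = 0.9722; exercise value = 1.5000 > continuation, so V_d = 1.5000 (exercise)
Node 0 (S = 25): continuation = 1/1.08·[0.8444·0.0000 + 0.1556·1.5000] = 0.2160; exercise value = 0.0000 ≤ continuation, so V_0 = 0.2160

£0.22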